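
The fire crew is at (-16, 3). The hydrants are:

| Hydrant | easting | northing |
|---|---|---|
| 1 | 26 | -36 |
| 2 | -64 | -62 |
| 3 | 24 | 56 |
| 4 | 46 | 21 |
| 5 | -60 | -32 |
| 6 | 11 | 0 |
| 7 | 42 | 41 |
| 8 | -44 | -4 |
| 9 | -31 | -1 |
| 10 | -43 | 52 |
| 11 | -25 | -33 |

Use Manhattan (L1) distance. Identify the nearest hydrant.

9

Distances from (-16, 3):
1: |42| + |-39| = 42 + 39 = 81
2: |-48| + |-65| = 48 + 65 = 113
3: |40| + |53| = 40 + 53 = 93
4: |62| + |18| = 62 + 18 = 80
5: |-44| + |-35| = 44 + 35 = 79
6: |27| + |-3| = 27 + 3 = 30
7: |58| + |38| = 58 + 38 = 96
8: |-28| + |-7| = 28 + 7 = 35
9: |-15| + |-4| = 15 + 4 = 19
10: |-27| + |49| = 27 + 49 = 76
11: |-9| + |-36| = 9 + 36 = 45
Minimum: 9 at 19.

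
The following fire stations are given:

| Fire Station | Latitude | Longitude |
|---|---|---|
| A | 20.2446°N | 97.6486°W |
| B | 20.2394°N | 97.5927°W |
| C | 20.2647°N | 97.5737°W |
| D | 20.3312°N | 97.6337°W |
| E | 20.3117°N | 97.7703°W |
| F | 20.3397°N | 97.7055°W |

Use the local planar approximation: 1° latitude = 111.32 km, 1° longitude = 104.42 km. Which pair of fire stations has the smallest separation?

B and C

Pairwise distances:
A–B: 5.8657 km
A–C: 8.1348 km
A–D: 9.7651 km
A–E: 14.7406 km
A–F: 12.1399 km
B–C: 3.4450 km
B–D: 11.0797 km
B–E: 20.2162 km
B–F: 16.2296 km
C–D: 9.6981 km
C–E: 21.1852 km
C–F: 16.0970 km
D–E: 14.4280 km
D–F: 7.5568 km
E–F: 7.4498 km
Closest pair: B–C at 3.4450 km.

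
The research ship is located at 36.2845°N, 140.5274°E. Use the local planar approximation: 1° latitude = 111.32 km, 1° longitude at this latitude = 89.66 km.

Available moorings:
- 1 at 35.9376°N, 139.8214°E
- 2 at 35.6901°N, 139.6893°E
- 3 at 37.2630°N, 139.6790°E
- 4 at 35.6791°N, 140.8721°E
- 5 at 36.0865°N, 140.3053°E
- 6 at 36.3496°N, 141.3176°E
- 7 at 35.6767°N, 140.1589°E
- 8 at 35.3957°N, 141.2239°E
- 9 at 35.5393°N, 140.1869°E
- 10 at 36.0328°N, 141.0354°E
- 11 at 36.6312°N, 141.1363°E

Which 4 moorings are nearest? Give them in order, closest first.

Distances from 36.2845°N, 140.5274°E:
1: √((-0.3469·111.32)² + (-0.7060·89.66)²) = √(1491.265583 + 4006.884936) = 74.1495 km
2: √((-0.5944·111.32)² + (-0.8381·89.66)²) = √(4378.284685 + 5646.627649) = 100.1245 km
3: √((0.9785·111.32)² + (-0.8484·89.66)²) = √(11865.008545 + 5786.271250) = 132.8581 km
4: √((-0.6054·111.32)² + (0.3447·89.66)²) = √(4541.833702 + 955.168597) = 74.1418 km
5: √((-0.1980·111.32)² + (-0.2221·89.66)²) = √(485.821551 + 396.546925) = 29.7047 km
6: √((0.0651·111.32)² + (0.7902·89.66)²) = √(52.518023 + 5019.627845) = 71.2190 km
7: √((-0.6078·111.32)² + (-0.3685·89.66)²) = √(4577.915655 + 1091.622437) = 75.2963 km
8: √((-0.8888·111.32)² + (0.6965·89.66)²) = √(9789.364224 + 3899.776434) = 117.0006 km
9: √((-0.7452·111.32)² + (-0.3405·89.66)²) = √(6881.642190 + 932.033884) = 88.3950 km
10: √((-0.2517·111.32)² + (0.5080·89.66)²) = √(785.078034 + 2074.554715) = 53.4755 km
11: √((0.3467·111.32)² + (0.6089·89.66)²) = √(1489.546545 + 2980.501997) = 66.8584 km
Sorted: 5 (29.7047 km) < 10 (53.4755 km) < 11 (66.8584 km) < 6 (71.2190 km) < 4 (74.1418 km) < 1 (74.1495 km) < …

5, 10, 11, 6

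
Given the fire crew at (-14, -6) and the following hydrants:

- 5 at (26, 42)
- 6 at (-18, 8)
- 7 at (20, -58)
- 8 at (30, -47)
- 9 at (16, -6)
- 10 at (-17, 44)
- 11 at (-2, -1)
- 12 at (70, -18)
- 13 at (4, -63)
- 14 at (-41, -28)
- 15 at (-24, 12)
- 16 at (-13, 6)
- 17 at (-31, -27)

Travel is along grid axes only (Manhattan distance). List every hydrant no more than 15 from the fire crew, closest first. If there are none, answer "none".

Distances from (-14, -6):
5: 88
6: 18
7: 86
8: 85
9: 30
10: 53
11: 17
12: 96
13: 75
14: 49
15: 28
16: 13
17: 38
Threshold 15: 16 (13) is within range.

16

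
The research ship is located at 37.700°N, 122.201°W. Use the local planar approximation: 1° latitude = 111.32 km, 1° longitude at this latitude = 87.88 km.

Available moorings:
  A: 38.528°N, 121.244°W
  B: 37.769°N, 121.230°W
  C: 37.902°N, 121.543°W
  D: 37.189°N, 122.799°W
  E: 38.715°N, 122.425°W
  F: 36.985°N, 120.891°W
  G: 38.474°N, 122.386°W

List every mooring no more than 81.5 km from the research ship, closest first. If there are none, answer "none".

C, D

Distances from 37.700°N, 122.201°W:
A: √((0.828·111.32)² + (0.957·87.88)²) = √(8495.85456 + 7073.00511) = 124.775 km
B: √((0.069·111.32)² + (0.971·87.88)²) = √(58.99899 + 7281.46148) = 85.676 km
C: √((0.202·111.32)² + (0.658·87.88)²) = √(505.64898 + 3343.73525) = 62.043 km
D: √((-0.511·111.32)² + (-0.598·87.88)²) = √(3235.84862 + 2761.73793) = 77.444 km
E: √((1.015·111.32)² + (-0.224·87.88)²) = √(12766.69490 + 387.50395) = 114.692 km
F: √((-0.715·111.32)² + (1.310·87.88)²) = √(6335.17300 + 13253.25908) = 139.959 km
G: √((0.774·111.32)² + (-0.185·87.88)²) = √(7423.83510 + 264.31606) = 87.682 km
Threshold 81.5 km: C (62.043 km), D (77.444 km) are within range.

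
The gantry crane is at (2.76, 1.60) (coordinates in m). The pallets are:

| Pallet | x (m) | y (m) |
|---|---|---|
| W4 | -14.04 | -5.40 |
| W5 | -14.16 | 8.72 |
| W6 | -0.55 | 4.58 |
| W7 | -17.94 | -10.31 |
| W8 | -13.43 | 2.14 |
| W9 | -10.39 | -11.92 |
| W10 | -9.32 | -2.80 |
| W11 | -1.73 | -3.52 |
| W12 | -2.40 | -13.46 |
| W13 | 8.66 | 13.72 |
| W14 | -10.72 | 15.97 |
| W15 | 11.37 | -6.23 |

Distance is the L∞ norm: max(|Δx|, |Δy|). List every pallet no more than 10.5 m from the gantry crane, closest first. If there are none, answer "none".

Distances from (2.76, 1.60):
W4: 16.80 m
W5: 16.92 m
W6: 3.31 m
W7: 20.70 m
W8: 16.19 m
W9: 13.52 m
W10: 12.08 m
W11: 5.12 m
W12: 15.06 m
W13: 12.12 m
W14: 14.37 m
W15: 8.61 m
Threshold 10.5 m: W6 (3.31 m), W11 (5.12 m), W15 (8.61 m) are within range.

W6, W11, W15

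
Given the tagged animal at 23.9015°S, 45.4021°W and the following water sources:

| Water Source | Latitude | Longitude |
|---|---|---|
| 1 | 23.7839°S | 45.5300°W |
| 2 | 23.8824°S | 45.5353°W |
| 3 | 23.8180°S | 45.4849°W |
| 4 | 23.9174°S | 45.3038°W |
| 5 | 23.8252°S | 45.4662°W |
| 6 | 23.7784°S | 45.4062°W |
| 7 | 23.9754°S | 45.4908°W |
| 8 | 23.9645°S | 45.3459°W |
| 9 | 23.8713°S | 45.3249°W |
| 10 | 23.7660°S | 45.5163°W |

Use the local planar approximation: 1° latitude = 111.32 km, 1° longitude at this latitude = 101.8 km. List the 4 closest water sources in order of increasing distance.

Distances from 23.9015°S, 45.4021°W:
1: √((0.1176·111.32)² + (-0.1279·101.8)²) = √(171.380355 + 169.526129) = 18.4637 km
2: √((0.0191·111.32)² + (-0.1332·101.8)²) = √(4.520777 + 183.867091) = 13.7254 km
3: √((0.0835·111.32)² + (-0.0828·101.8)²) = √(86.401115 + 71.048715) = 12.5479 km
4: √((-0.0159·111.32)² + (0.0983·101.8)²) = √(3.132858 + 100.138848) = 10.1623 km
5: √((0.0763·111.32)² + (-0.0641·101.8)²) = √(72.143211 + 42.580584) = 10.7109 km
6: √((0.1231·111.32)² + (-0.0041·101.8)²) = √(187.785693 + 0.174206) = 13.7098 km
7: √((-0.0739·111.32)² + (-0.0887·101.8)²) = √(67.676092 + 81.534760) = 12.2152 km
8: √((-0.0630·111.32)² + (0.0562·101.8)²) = √(49.184413 + 32.731672) = 9.0508 km
9: √((0.0302·111.32)² + (0.0772·101.8)²) = √(11.302130 + 61.763252) = 8.5478 km
10: √((0.1355·111.32)² + (-0.1142·101.8)²) = √(227.522832 + 135.153645) = 19.0441 km
Sorted: 9 (8.5478 km) < 8 (9.0508 km) < 4 (10.1623 km) < 5 (10.7109 km) < 7 (12.2152 km) < 3 (12.5479 km) < …

9, 8, 4, 5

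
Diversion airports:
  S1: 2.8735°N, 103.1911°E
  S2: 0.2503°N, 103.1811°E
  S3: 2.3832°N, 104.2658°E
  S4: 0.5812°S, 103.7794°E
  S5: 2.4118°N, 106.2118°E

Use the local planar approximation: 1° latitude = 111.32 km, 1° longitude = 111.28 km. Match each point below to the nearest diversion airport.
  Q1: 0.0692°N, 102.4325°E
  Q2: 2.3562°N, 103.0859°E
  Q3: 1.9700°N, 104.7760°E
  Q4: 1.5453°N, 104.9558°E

Q1→S2; Q2→S1; Q3→S3; Q4→S3

Q1 at 0.0692°N, 102.4325°E:
  S1: 323.3872 km
  S2: 85.7089 km
  S3: 328.5953 km
  S4: 166.4543 km
  S5: 494.8499 km
  → nearest: S2 (85.7089 km)
Q2 at 2.3562°N, 103.0859°E:
  S1: 58.7637 km
  S2: 234.6680 km
  S3: 131.3337 km
  S4: 335.9747 km
  S5: 347.9052 km
  → nearest: S1 (58.7637 km)
Q3 at 1.9700°N, 104.7760°E:
  S1: 203.0306 km
  S2: 261.0507 km
  S3: 73.0696 km
  S4: 304.8851 km
  S5: 167.1739 km
  → nearest: S3 (73.0696 km)
Q4 at 1.5453°N, 104.9558°E:
  S1: 245.8142 km
  S2: 244.5070 km
  S3: 120.8135 km
  S4: 270.5082 km
  S5: 169.8214 km
  → nearest: S3 (120.8135 km)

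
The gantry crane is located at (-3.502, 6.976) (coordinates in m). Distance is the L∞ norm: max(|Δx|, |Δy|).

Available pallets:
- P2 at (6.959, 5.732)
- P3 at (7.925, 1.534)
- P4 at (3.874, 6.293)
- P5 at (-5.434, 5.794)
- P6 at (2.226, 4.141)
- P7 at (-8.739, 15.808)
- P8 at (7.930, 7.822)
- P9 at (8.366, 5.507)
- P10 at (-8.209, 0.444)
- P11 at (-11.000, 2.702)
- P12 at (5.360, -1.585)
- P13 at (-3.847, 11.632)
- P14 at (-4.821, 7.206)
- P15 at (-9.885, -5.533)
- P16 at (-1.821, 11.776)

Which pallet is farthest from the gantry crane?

P15

Distances from (-3.502, 6.976):
P2: max(|10.461|, |-1.244|) = 10.461 m
P3: max(|11.427|, |-5.442|) = 11.427 m
P4: max(|7.376|, |-0.683|) = 7.376 m
P5: max(|-1.932|, |-1.182|) = 1.932 m
P6: max(|5.728|, |-2.835|) = 5.728 m
P7: max(|-5.237|, |8.832|) = 8.832 m
P8: max(|11.432|, |0.846|) = 11.432 m
P9: max(|11.868|, |-1.469|) = 11.868 m
P10: max(|-4.707|, |-6.532|) = 6.532 m
P11: max(|-7.498|, |-4.274|) = 7.498 m
P12: max(|8.862|, |-8.561|) = 8.862 m
P13: max(|-0.345|, |4.656|) = 4.656 m
P14: max(|-1.319|, |0.230|) = 1.319 m
P15: max(|-6.383|, |-12.509|) = 12.509 m
P16: max(|1.681|, |4.800|) = 4.800 m
Maximum: P15 at 12.509 m.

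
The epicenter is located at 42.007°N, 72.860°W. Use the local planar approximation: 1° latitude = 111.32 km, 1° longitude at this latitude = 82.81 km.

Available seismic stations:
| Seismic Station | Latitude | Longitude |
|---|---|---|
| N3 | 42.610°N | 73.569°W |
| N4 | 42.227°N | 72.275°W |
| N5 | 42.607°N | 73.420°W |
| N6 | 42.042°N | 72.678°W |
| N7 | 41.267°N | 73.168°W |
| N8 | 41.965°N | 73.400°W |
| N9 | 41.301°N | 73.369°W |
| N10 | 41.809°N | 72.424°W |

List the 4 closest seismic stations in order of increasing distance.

N6, N10, N8, N4

Distances from 42.007°N, 72.860°W:
N3: √((0.603·111.32)² + (-0.709·82.81)²) = √(4505.89451 + 3447.13300) = 89.180 km
N4: √((0.220·111.32)² + (0.585·82.81)²) = √(599.77969 + 2346.80660) = 54.282 km
N5: √((0.600·111.32)² + (-0.560·82.81)²) = √(4461.17126 + 2150.51078) = 81.312 km
N6: √((0.035·111.32)² + (0.182·82.81)²) = √(15.18037 + 227.14770) = 15.567 km
N7: √((-0.740·111.32)² + (-0.308·82.81)²) = √(6785.93718 + 650.52951) = 86.235 km
N8: √((-0.042·111.32)² + (-0.540·82.81)²) = √(21.85974 + 1999.64586) = 44.961 km
N9: √((-0.706·111.32)² + (-0.509·82.81)²) = √(6176.68989 + 1776.64695) = 89.181 km
N10: √((-0.198·111.32)² + (0.436·82.81)²) = √(485.82155 + 1303.58258) = 42.301 km
Sorted: N6 (15.567 km) < N10 (42.301 km) < N8 (44.961 km) < N4 (54.282 km) < N5 (81.312 km) < N7 (86.235 km) < …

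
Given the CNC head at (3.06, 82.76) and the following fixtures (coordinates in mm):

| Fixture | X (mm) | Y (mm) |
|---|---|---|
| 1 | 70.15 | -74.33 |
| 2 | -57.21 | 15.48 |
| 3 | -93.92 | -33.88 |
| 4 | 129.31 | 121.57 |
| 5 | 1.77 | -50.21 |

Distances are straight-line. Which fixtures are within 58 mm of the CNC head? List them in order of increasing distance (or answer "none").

Distances from (3.06, 82.76):
1: √((67.09)² + (-157.09)²) = √(4501.0681 + 24677.2681) = 170.82 mm
2: √((-60.27)² + (-67.28)²) = √(3632.4729 + 4526.5984) = 90.33 mm
3: √((-96.98)² + (-116.64)²) = √(9405.1204 + 13604.8896) = 151.69 mm
4: √((126.25)² + (38.81)²) = √(15939.0625 + 1506.2161) = 132.08 mm
5: √((-1.29)² + (-132.97)²) = √(1.6641 + 17681.0209) = 132.98 mm
Threshold 58 mm: none within range.

none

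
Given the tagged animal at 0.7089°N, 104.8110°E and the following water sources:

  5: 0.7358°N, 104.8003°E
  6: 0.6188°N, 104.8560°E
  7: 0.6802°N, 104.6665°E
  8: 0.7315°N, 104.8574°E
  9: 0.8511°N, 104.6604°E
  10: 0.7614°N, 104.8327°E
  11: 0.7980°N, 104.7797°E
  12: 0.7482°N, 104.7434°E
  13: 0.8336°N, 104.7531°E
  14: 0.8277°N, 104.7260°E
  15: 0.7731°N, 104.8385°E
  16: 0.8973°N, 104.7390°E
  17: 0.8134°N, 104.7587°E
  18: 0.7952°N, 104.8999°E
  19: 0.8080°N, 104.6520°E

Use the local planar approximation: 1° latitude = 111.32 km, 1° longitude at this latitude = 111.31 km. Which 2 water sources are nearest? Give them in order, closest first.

Distances from 0.7089°N, 104.8110°E:
5: √((0.0269·111.32)² + (-0.0107·111.31)²) = √(8.967078 + 1.418521) = 3.2227 km
6: √((-0.0901·111.32)² + (0.0450·111.31)²) = √(100.599536 + 25.089580) = 11.2111 km
7: √((-0.0287·111.32)² + (-0.1445·111.31)²) = √(10.207284 + 258.704546) = 16.3985 km
8: √((0.0226·111.32)² + (0.0464·111.31)²) = √(6.329411 + 26.674994) = 5.7449 km
9: √((0.1422·111.32)² + (-0.1506·111.31)²) = √(250.579529 + 281.007758) = 23.0562 km
10: √((0.0525·111.32)² + (0.0217·111.31)²) = √(34.155842 + 5.834288) = 6.3238 km
11: √((0.0891·111.32)² + (-0.0313·111.31)²) = √(98.378864 + 12.138277) = 10.5127 km
12: √((0.0393·111.32)² + (-0.0676·111.31)²) = √(19.139540 + 56.618943) = 8.7039 km
13: √((0.1247·111.32)² + (-0.0579·111.31)²) = √(192.698930 + 41.536079) = 15.3047 km
14: √((0.1188·111.32)² + (-0.0850·111.31)²) = √(174.895758 + 89.517144) = 16.2608 km
15: √((0.0642·111.32)² + (0.0275·111.31)²) = √(51.075950 + 9.369874) = 7.7747 km
16: √((0.1884·111.32)² + (-0.0720·111.31)²) = √(439.853642 + 64.229325) = 22.4518 km
17: √((0.1045·111.32)² + (-0.0523·111.31)²) = √(135.325293 + 33.890014) = 13.0083 km
18: √((0.0863·111.32)² + (0.0889·111.31)²) = √(92.292835 + 97.920109) = 13.7918 km
19: √((0.0991·111.32)² + (-0.1590·111.31)²) = √(121.700876 + 313.229469) = 20.8550 km
Sorted: 5 (3.2227 km) < 8 (5.7449 km) < 10 (6.3238 km) < 15 (7.7747 km) < …

5, 8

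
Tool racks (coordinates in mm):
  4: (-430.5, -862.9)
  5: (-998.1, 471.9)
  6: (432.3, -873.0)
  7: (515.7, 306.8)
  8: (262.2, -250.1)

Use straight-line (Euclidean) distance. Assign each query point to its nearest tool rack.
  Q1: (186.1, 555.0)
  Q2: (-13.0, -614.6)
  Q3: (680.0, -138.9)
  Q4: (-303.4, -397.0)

Q1→7; Q2→8; Q3→8; Q4→4

Q1 at (186.1, 555.0):
  4: 1546.2 mm
  5: 1187.1 mm
  6: 1449.1 mm
  7: 412.6 mm
  8: 808.7 mm
  → nearest: 7 (412.6 mm)
Q2 at (-13.0, -614.6):
  4: 485.8 mm
  5: 1466.6 mm
  6: 514.8 mm
  7: 1062.3 mm
  8: 456.7 mm
  → nearest: 8 (456.7 mm)
Q3 at (680.0, -138.9):
  4: 1325.7 mm
  5: 1785.8 mm
  6: 774.8 mm
  7: 475.0 mm
  8: 432.3 mm
  → nearest: 8 (432.3 mm)
Q4 at (-303.4, -397.0):
  4: 482.9 mm
  5: 1112.5 mm
  6: 876.3 mm
  7: 1079.9 mm
  8: 584.4 mm
  → nearest: 4 (482.9 mm)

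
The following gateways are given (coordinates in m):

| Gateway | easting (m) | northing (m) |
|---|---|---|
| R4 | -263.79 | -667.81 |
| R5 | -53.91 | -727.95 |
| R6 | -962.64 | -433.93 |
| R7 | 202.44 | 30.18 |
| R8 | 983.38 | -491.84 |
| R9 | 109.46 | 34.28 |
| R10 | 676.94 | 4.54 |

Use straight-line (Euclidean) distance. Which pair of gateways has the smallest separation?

R7 and R9

Pairwise distances:
R7–R9: √((-92.98)² + (4.10)²) = √(8645.2804 + 16.8100) = 93.07 m
R4–R5: √((209.88)² + (-60.14)²) = √(44049.6144 + 3616.8196) = 218.33 m
R7–R10: √((474.50)² + (-25.64)²) = √(225150.2500 + 657.4096) = 475.19 m
R9–R10: √((567.48)² + (-29.74)²) = √(322033.5504 + 884.4676) = 568.26 m
R8–R10: √((-306.44)² + (496.38)²) = √(93905.4736 + 246393.1044) = 583.35 m
R4–R6: √((-698.85)² + (233.88)²) = √(488391.3225 + 54699.8544) = 736.95 m
R5–R9: √((163.37)² + (762.23)²) = √(26689.7569 + 580994.5729) = 779.54 m
R4–R9: √((373.25)² + (702.09)²) = √(139315.5625 + 492930.3681) = 795.14 m
R5–R7: √((256.35)² + (758.13)²) = √(65715.3225 + 574761.0969) = 800.30 m
R4–R7: √((466.23)² + (697.99)²) = √(217370.4129 + 487190.0401) = 839.38 m
R7–R8: √((780.94)² + (-522.02)²) = √(609867.2836 + 272504.8804) = 939.35 m
R5–R6: √((-908.73)² + (294.02)²) = √(825790.2129 + 86447.7604) = 955.11 m
R8–R9: √((-873.92)² + (526.12)²) = √(763736.1664 + 276802.2544) = 1020.07 m
R5–R10: √((730.85)² + (732.49)²) = √(534141.7225 + 536541.6001) = 1034.74 m
R5–R8: √((1037.29)² + (236.11)²) = √(1075970.5441 + 55747.9321) = 1063.82 m
R4–R10: √((940.73)² + (672.35)²) = √(884972.9329 + 452054.5225) = 1156.30 m
R6–R9: √((1072.10)² + (468.21)²) = √(1149398.4100 + 219220.6041) = 1169.88 m
R6–R7: √((1165.08)² + (464.11)²) = √(1357411.4064 + 215398.0921) = 1254.12 m
R4–R8: √((1247.17)² + (175.97)²) = √(1555433.0089 + 30965.4409) = 1259.52 m
R6–R10: √((1639.58)² + (438.47)²) = √(2688222.5764 + 192255.9409) = 1697.20 m
R6–R8: √((1946.02)² + (-57.91)²) = √(3786993.8404 + 3353.5681) = 1946.88 m
Closest pair: R7–R9 at 93.07 m.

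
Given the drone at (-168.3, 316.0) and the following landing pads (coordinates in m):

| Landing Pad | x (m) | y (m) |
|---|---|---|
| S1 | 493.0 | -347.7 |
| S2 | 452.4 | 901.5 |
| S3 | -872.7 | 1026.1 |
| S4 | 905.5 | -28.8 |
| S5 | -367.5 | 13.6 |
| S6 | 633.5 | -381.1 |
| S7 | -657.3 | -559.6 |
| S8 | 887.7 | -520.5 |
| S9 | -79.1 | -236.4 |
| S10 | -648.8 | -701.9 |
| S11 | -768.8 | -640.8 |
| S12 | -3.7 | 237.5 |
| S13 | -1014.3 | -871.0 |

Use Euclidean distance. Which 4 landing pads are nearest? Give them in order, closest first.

Distances from (-168.3, 316.0):
S1: √((661.3)² + (-663.7)²) = √(437317.690 + 440497.690) = 936.9 m
S2: √((620.7)² + (585.5)²) = √(385268.490 + 342810.250) = 853.3 m
S3: √((-704.4)² + (710.1)²) = √(496179.360 + 504242.010) = 1000.2 m
S4: √((1073.8)² + (-344.8)²) = √(1153046.440 + 118887.040) = 1127.8 m
S5: √((-199.2)² + (-302.4)²) = √(39680.640 + 91445.760) = 362.1 m
S6: √((801.8)² + (-697.1)²) = √(642883.240 + 485948.410) = 1062.5 m
S7: √((-489.0)² + (-875.6)²) = √(239121.000 + 766675.360) = 1002.9 m
S8: √((1056.0)² + (-836.5)²) = √(1115136.000 + 699732.250) = 1347.2 m
S9: √((89.2)² + (-552.4)²) = √(7956.640 + 305145.760) = 559.6 m
S10: √((-480.5)² + (-1017.9)²) = √(230880.250 + 1036120.410) = 1125.6 m
S11: √((-600.5)² + (-956.8)²) = √(360600.250 + 915466.240) = 1129.6 m
S12: √((164.6)² + (-78.5)²) = √(27093.160 + 6162.250) = 182.4 m
S13: √((-846.0)² + (-1187.0)²) = √(715716.000 + 1408969.000) = 1457.6 m
Sorted: S12 (182.4 m) < S5 (362.1 m) < S9 (559.6 m) < S2 (853.3 m) < S1 (936.9 m) < S3 (1000.2 m) < …

S12, S5, S9, S2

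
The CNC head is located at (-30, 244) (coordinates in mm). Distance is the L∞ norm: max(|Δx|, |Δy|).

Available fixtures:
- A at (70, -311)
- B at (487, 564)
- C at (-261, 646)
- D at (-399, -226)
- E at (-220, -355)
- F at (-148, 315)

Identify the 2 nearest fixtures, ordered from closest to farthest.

F, C

Distances from (-30, 244):
A: max(|100|, |-555|) = 555 mm
B: max(|517|, |320|) = 517 mm
C: max(|-231|, |402|) = 402 mm
D: max(|-369|, |-470|) = 470 mm
E: max(|-190|, |-599|) = 599 mm
F: max(|-118|, |71|) = 118 mm
Sorted: F (118 mm) < C (402 mm) < D (470 mm) < B (517 mm) < …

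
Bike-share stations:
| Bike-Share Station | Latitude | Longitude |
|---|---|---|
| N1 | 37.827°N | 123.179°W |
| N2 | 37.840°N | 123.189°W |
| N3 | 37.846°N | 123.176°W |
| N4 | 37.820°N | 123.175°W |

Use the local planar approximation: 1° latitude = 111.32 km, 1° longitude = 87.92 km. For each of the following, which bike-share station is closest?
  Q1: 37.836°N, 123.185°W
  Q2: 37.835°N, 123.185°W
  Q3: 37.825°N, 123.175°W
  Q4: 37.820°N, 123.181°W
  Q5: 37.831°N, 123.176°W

Q1 at 37.836°N, 123.185°W:
  N1: 1.132 km
  N2: 0.567 km
  N3: 1.366 km
  N4: 1.986 km
  → nearest: N2 (0.567 km)
Q2 at 37.835°N, 123.185°W:
  N1: 1.035 km
  N2: 0.658 km
  N3: 1.458 km
  N4: 1.887 km
  → nearest: N2 (0.658 km)
Q3 at 37.825°N, 123.175°W:
  N1: 0.416 km
  N2: 2.074 km
  N3: 2.339 km
  N4: 0.557 km
  → nearest: N1 (0.416 km)
Q4 at 37.820°N, 123.181°W:
  N1: 0.799 km
  N2: 2.335 km
  N3: 2.928 km
  N4: 0.528 km
  → nearest: N4 (0.528 km)
Q5 at 37.831°N, 123.176°W:
  N1: 0.518 km
  N2: 1.520 km
  N3: 1.670 km
  N4: 1.228 km
  → nearest: N1 (0.518 km)

Q1→N2; Q2→N2; Q3→N1; Q4→N4; Q5→N1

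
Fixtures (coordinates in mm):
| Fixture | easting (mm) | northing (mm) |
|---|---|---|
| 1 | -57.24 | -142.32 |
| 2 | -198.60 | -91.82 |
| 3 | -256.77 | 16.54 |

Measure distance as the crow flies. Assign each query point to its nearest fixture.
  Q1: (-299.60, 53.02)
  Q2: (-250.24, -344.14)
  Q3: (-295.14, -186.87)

Q1→3; Q2→2; Q3→2

Q1 at (-299.60, 53.02):
  1: √((242.36)² + (-195.34)²) = √(58738.3696 + 38157.7156) = 311.28 mm
  2: √((101.00)² + (-144.84)²) = √(10201.0000 + 20978.6256) = 176.58 mm
  3: √((42.83)² + (-36.48)²) = √(1834.4089 + 1330.7904) = 56.26 mm
  → nearest: 3 (56.26 mm)
Q2 at (-250.24, -344.14):
  1: √((193.00)² + (201.82)²) = √(37249.0000 + 40731.3124) = 279.25 mm
  2: √((51.64)² + (252.32)²) = √(2666.6896 + 63665.3824) = 257.55 mm
  3: √((-6.53)² + (360.68)²) = √(42.6409 + 130090.0624) = 360.74 mm
  → nearest: 2 (257.55 mm)
Q3 at (-295.14, -186.87):
  1: √((237.90)² + (44.55)²) = √(56596.4100 + 1984.7025) = 242.04 mm
  2: √((96.54)² + (95.05)²) = √(9319.9716 + 9034.5025) = 135.48 mm
  3: √((38.37)² + (203.41)²) = √(1472.2569 + 41375.6281) = 207.00 mm
  → nearest: 2 (135.48 mm)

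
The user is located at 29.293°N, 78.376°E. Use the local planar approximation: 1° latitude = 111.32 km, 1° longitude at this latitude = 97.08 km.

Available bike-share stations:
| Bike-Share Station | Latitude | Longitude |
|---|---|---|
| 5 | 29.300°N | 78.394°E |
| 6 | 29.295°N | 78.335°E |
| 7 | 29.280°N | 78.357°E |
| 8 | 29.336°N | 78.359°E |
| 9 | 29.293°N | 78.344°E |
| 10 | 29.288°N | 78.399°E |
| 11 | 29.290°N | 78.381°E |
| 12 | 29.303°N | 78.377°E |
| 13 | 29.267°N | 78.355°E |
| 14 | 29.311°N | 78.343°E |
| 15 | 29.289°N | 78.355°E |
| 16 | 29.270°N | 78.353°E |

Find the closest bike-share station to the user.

Distances from 29.293°N, 78.376°E:
5: 1.913 km
6: 3.987 km
7: 2.344 km
8: 5.063 km
9: 3.107 km
10: 2.301 km
11: 0.589 km
12: 1.117 km
13: 3.540 km
14: 3.779 km
15: 2.087 km
16: 3.397 km
Minimum: 11 at 0.589 km.

11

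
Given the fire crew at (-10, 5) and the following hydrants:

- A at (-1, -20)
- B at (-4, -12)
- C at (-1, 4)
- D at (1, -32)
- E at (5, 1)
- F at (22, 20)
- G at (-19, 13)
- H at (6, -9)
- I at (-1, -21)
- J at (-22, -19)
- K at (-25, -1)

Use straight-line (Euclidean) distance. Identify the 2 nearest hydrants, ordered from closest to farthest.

C, G

Distances from (-10, 5):
A: 26.6
B: 18.0
C: 9.1
D: 38.6
E: 15.5
F: 35.3
G: 12.0
H: 21.3
I: 27.5
J: 26.8
K: 16.2
Sorted: C (9.1) < G (12.0) < E (15.5) < K (16.2) < …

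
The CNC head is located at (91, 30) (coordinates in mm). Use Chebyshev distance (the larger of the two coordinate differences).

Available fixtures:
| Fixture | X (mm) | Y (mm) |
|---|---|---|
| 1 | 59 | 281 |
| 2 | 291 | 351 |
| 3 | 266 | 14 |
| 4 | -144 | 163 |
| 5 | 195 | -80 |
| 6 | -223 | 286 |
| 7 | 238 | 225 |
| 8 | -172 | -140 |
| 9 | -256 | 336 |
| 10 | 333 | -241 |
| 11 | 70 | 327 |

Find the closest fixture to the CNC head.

Distances from (91, 30):
1: max(|-32|, |251|) = 251 mm
2: max(|200|, |321|) = 321 mm
3: max(|175|, |-16|) = 175 mm
4: max(|-235|, |133|) = 235 mm
5: max(|104|, |-110|) = 110 mm
6: max(|-314|, |256|) = 314 mm
7: max(|147|, |195|) = 195 mm
8: max(|-263|, |-170|) = 263 mm
9: max(|-347|, |306|) = 347 mm
10: max(|242|, |-271|) = 271 mm
11: max(|-21|, |297|) = 297 mm
Minimum: 5 at 110 mm.

5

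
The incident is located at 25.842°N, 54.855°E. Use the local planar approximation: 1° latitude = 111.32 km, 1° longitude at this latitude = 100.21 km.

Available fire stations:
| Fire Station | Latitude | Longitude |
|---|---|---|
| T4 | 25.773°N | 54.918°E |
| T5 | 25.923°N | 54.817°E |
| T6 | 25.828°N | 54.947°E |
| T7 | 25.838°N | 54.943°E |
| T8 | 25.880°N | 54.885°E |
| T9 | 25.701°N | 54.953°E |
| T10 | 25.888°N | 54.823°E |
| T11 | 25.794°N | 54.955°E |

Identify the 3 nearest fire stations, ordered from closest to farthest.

Distances from 25.842°N, 54.855°E:
T4: 9.943 km
T5: 9.788 km
T6: 9.350 km
T7: 8.830 km
T8: 5.190 km
T9: 18.515 km
T10: 6.042 km
T11: 11.357 km
Sorted: T8 (5.190 km) < T10 (6.042 km) < T7 (8.830 km) < T6 (9.350 km) < T5 (9.788 km) < …

T8, T10, T7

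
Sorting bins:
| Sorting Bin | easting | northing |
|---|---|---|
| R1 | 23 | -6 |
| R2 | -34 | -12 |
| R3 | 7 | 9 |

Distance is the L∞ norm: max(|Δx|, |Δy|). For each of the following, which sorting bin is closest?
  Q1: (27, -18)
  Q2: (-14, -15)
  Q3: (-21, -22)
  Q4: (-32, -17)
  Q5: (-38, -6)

Q1→R1; Q2→R2; Q3→R2; Q4→R2; Q5→R2

Q1 at (27, -18):
  R1: max(|-4|, |12|) = 12
  R2: max(|-61|, |6|) = 61
  R3: max(|-20|, |27|) = 27
  → nearest: R1 (12)
Q2 at (-14, -15):
  R1: max(|37|, |9|) = 37
  R2: max(|-20|, |3|) = 20
  R3: max(|21|, |24|) = 24
  → nearest: R2 (20)
Q3 at (-21, -22):
  R1: max(|44|, |16|) = 44
  R2: max(|-13|, |10|) = 13
  R3: max(|28|, |31|) = 31
  → nearest: R2 (13)
Q4 at (-32, -17):
  R1: max(|55|, |11|) = 55
  R2: max(|-2|, |5|) = 5
  R3: max(|39|, |26|) = 39
  → nearest: R2 (5)
Q5 at (-38, -6):
  R1: max(|61|, |0|) = 61
  R2: max(|4|, |-6|) = 6
  R3: max(|45|, |15|) = 45
  → nearest: R2 (6)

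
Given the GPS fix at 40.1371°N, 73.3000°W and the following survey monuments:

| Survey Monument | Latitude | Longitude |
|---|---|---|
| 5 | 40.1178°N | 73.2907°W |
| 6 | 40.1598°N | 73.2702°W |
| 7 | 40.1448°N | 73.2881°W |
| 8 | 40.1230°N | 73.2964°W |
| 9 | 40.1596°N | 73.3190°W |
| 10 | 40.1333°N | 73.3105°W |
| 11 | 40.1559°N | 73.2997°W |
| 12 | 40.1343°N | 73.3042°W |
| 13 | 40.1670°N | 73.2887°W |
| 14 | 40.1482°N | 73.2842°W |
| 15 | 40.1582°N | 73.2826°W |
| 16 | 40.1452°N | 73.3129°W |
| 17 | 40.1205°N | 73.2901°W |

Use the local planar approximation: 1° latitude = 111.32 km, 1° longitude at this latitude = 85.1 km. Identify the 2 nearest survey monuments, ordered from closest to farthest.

Distances from 40.1371°N, 73.3000°W:
5: 2.2896 km
6: 3.5800 km
7: 1.3268 km
8: 1.5992 km
9: 2.9813 km
10: 0.9886 km
11: 2.0930 km
12: 0.4742 km
13: 3.4646 km
14: 1.8261 km
15: 2.7766 km
16: 1.4206 km
17: 2.0309 km
Sorted: 12 (0.4742 km) < 10 (0.9886 km) < 7 (1.3268 km) < 16 (1.4206 km) < …

12, 10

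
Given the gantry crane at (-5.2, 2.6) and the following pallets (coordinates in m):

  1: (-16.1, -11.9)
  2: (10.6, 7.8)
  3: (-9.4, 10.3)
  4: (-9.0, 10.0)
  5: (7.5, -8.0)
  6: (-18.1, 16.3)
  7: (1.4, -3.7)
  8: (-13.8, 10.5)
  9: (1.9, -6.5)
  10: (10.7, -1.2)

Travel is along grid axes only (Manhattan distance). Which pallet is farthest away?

Distances from (-5.2, 2.6):
1: 25.4 m
2: 21.0 m
3: 11.9 m
4: 11.2 m
5: 23.3 m
6: 26.6 m
7: 12.9 m
8: 16.5 m
9: 16.2 m
10: 19.7 m
Maximum: 6 at 26.6 m.

6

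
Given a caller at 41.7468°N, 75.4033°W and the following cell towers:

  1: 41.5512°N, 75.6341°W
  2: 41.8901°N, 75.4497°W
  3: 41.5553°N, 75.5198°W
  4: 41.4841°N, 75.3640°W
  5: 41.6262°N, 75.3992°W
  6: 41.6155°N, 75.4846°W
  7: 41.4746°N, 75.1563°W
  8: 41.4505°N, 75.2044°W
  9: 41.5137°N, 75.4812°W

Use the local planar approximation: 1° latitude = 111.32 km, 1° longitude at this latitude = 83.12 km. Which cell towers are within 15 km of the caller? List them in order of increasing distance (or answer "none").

5

Distances from 41.7468°N, 75.4033°W:
1: √((-0.1956·111.32)² + (-0.2308·83.12)²) = √(474.115437 + 368.029539) = 29.0197 km
2: √((0.1433·111.32)² + (-0.0464·83.12)²) = √(254.471281 + 14.874659) = 16.4118 km
3: √((-0.1915·111.32)² + (-0.1165·83.12)²) = √(454.447744 + 93.769785) = 23.4140 km
4: √((-0.2627·111.32)² + (0.0393·83.12)²) = √(855.197733 + 10.670780) = 29.4256 km
5: √((-0.1206·111.32)² + (0.0041·83.12)²) = √(180.235780 + 0.116139) = 13.4295 km
6: √((-0.1313·111.32)² + (-0.0813·83.12)²) = √(213.636693 + 45.665915) = 16.1029 km
7: √((-0.2722·111.32)² + (0.2470·83.12)²) = √(918.169024 + 421.507179) = 36.6016 km
8: √((-0.2963·111.32)² + (0.1989·83.12)²) = √(1087.951908 + 273.325805) = 36.8955 km
9: √((-0.2331·111.32)² + (-0.0779·83.12)²) = √(673.334617 + 41.926247) = 26.7444 km
Threshold 15 km: 5 (13.4295 km) is within range.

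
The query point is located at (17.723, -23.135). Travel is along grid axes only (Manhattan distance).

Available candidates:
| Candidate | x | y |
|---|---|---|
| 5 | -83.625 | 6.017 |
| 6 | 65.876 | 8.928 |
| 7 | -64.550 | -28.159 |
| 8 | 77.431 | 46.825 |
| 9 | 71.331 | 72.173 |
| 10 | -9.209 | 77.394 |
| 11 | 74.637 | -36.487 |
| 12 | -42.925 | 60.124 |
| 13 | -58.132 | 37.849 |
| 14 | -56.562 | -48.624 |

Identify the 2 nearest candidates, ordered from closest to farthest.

11, 6

Distances from (17.723, -23.135):
5: |-101.348| + |29.152| = 101.348 + 29.152 = 130.500
6: |48.153| + |32.063| = 48.153 + 32.063 = 80.216
7: |-82.273| + |-5.024| = 82.273 + 5.024 = 87.297
8: |59.708| + |69.960| = 59.708 + 69.960 = 129.668
9: |53.608| + |95.308| = 53.608 + 95.308 = 148.916
10: |-26.932| + |100.529| = 26.932 + 100.529 = 127.461
11: |56.914| + |-13.352| = 56.914 + 13.352 = 70.266
12: |-60.648| + |83.259| = 60.648 + 83.259 = 143.907
13: |-75.855| + |60.984| = 75.855 + 60.984 = 136.839
14: |-74.285| + |-25.489| = 74.285 + 25.489 = 99.774
Sorted: 11 (70.266) < 6 (80.216) < 7 (87.297) < 14 (99.774) < …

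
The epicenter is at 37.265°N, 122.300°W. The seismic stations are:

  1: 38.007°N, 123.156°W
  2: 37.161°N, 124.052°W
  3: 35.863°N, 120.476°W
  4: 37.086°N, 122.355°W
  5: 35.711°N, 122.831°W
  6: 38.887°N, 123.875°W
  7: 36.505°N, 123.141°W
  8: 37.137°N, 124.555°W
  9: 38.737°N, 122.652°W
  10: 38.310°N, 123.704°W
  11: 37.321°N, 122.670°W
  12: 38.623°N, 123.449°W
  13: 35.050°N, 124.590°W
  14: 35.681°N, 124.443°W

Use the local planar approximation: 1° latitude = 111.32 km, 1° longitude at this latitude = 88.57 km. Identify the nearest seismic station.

Distances from 37.265°N, 122.300°W:
1: √((0.742·111.32)² + (-0.856·88.57)²) = √(6822.66749 + 5748.05373) = 112.119 km
2: √((-0.104·111.32)² + (-1.752·88.57)²) = √(134.03341 + 24079.16890) = 155.606 km
3: √((-1.402·111.32)² + (1.824·88.57)²) = √(24358.04467 + 26098.94531) = 224.626 km
4: √((-0.179·111.32)² + (-0.055·88.57)²) = √(397.05663 + 23.73005) = 20.513 km
5: √((-1.554·111.32)² + (-0.531·88.57)²) = √(29925.98296 + 2211.88392) = 179.270 km
6: √((1.622·111.32)² + (-1.575·88.57)²) = √(32602.28917 + 19459.62226) = 228.171 km
7: √((-0.760·111.32)² + (-0.841·88.57)²) = √(7157.70145 + 5548.36829) = 112.721 km
8: √((-0.128·111.32)² + (-2.255·88.57)²) = √(203.03286 + 39890.21543) = 200.233 km
9: √((1.472·111.32)² + (-0.352·88.57)²) = √(26851.09588 + 971.98288) = 166.803 km
10: √((1.045·111.32)² + (-1.404·88.57)²) = √(13532.52930 + 15463.48954) = 170.282 km
11: √((0.056·111.32)² + (-0.370·88.57)²) = √(38.86176 + 1073.93189) = 33.359 km
12: √((1.358·111.32)² + (-1.149·88.57)²) = √(22853.14290 + 10356.50804) = 182.235 km
13: √((-2.215·111.32)² + (-2.290·88.57)²) = √(60798.63885 + 41138.10232) = 319.275 km
14: √((-1.584·111.32)² + (-2.143·88.57)²) = √(31092.57924 + 36026.13163) = 259.073 km
Minimum: 4 at 20.513 km.

4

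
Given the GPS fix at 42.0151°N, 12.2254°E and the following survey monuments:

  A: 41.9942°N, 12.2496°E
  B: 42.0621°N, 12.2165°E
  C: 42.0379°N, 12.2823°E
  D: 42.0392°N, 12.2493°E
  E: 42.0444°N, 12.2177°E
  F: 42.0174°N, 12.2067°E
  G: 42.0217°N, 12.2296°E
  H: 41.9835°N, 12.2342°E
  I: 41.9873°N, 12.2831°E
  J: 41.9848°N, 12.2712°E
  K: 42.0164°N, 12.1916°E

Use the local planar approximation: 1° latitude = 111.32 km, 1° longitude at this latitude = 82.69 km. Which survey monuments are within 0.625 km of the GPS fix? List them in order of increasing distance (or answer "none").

none

Distances from 42.0151°N, 12.2254°E:
A: √((-0.0209·111.32)² + (0.0242·82.69)²) = √(5.413012 + 4.004393) = 3.0688 km
B: √((0.0470·111.32)² + (-0.0089·82.69)²) = √(27.374243 + 0.541609) = 5.2835 km
C: √((0.0228·111.32)² + (0.0569·82.69)²) = √(6.441931 + 22.137599) = 5.3460 km
D: √((0.0241·111.32)² + (0.0239·82.69)²) = √(7.197480 + 3.905726) = 3.3321 km
E: √((0.0293·111.32)² + (-0.0077·82.69)²) = √(10.638530 + 0.405403) = 3.3232 km
F: √((0.0023·111.32)² + (-0.0187·82.69)²) = √(0.065554 + 2.391053) = 1.5674 km
G: √((0.0066·111.32)² + (0.0042·82.69)²) = √(0.539802 + 0.120616) = 0.8127 km
H: √((-0.0316·111.32)² + (0.0088·82.69)²) = √(12.374298 + 0.529507) = 3.5922 km
I: √((-0.0278·111.32)² + (0.0577·82.69)²) = √(9.577143 + 22.764473) = 5.6870 km
J: √((-0.0303·111.32)² + (0.0458·82.69)²) = √(11.377102 + 14.342899) = 5.0715 km
K: √((0.0013·111.32)² + (-0.0338·82.69)²) = √(0.020943 + 7.811589) = 2.7987 km
Threshold 0.625 km: none within range.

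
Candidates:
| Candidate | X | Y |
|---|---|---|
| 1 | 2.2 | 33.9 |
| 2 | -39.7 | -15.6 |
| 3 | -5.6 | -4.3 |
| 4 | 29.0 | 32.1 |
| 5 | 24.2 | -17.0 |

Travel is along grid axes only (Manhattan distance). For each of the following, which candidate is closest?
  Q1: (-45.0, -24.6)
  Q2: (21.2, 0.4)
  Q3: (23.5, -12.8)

Q1→2; Q2→5; Q3→5

Q1 at (-45.0, -24.6):
  1: 105.7
  2: 14.3
  3: 59.7
  4: 130.7
  5: 76.8
  → nearest: 2 (14.3)
Q2 at (21.2, 0.4):
  1: 52.5
  2: 76.9
  3: 31.5
  4: 39.5
  5: 20.4
  → nearest: 5 (20.4)
Q3 at (23.5, -12.8):
  1: 68.0
  2: 66.0
  3: 37.6
  4: 50.4
  5: 4.9
  → nearest: 5 (4.9)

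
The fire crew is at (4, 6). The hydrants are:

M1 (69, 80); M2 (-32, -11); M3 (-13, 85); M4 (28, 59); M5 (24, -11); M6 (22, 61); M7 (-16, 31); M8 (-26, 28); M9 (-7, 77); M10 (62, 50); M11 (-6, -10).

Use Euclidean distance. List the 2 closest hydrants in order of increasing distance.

M11, M5

Distances from (4, 6):
M1: √((65)² + (74)²) = √(4225.000 + 5476.000) = 98.5
M2: √((-36)² + (-17)²) = √(1296.000 + 289.000) = 39.8
M3: √((-17)² + (79)²) = √(289.000 + 6241.000) = 80.8
M4: √((24)² + (53)²) = √(576.000 + 2809.000) = 58.2
M5: √((20)² + (-17)²) = √(400.000 + 289.000) = 26.2
M6: √((18)² + (55)²) = √(324.000 + 3025.000) = 57.9
M7: √((-20)² + (25)²) = √(400.000 + 625.000) = 32.0
M8: √((-30)² + (22)²) = √(900.000 + 484.000) = 37.2
M9: √((-11)² + (71)²) = √(121.000 + 5041.000) = 71.8
M10: √((58)² + (44)²) = √(3364.000 + 1936.000) = 72.8
M11: √((-10)² + (-16)²) = √(100.000 + 256.000) = 18.9
Sorted: M11 (18.9) < M5 (26.2) < M7 (32.0) < M8 (37.2) < …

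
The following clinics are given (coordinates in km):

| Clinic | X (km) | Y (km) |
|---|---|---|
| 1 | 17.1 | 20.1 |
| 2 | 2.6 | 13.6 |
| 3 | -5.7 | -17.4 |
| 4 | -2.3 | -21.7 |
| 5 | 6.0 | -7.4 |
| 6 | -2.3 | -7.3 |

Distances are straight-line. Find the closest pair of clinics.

3 and 4

Pairwise distances:
1–2: 15.9 km
1–3: 43.9 km
1–4: 46.1 km
1–5: 29.7 km
1–6: 33.6 km
2–3: 32.1 km
2–4: 35.6 km
2–5: 21.3 km
2–6: 21.5 km
3–4: 5.5 km
3–5: 15.4 km
3–6: 10.7 km
4–5: 16.5 km
4–6: 14.4 km
5–6: 8.3 km
Closest pair: 3–4 at 5.5 km.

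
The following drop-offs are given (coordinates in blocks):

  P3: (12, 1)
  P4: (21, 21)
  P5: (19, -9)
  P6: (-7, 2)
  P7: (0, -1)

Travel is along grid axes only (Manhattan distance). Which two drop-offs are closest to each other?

P6 and P7

Pairwise distances:
P6–P7: |7| + |-3| = 7 + 3 = 10 blocks
P3–P7: |-12| + |-2| = 12 + 2 = 14 blocks
P3–P5: |7| + |-10| = 7 + 10 = 17 blocks
P3–P6: |-19| + |1| = 19 + 1 = 20 blocks
P5–P7: |-19| + |8| = 19 + 8 = 27 blocks
P3–P4: |9| + |20| = 9 + 20 = 29 blocks
P4–P5: |-2| + |-30| = 2 + 30 = 32 blocks
P5–P6: |-26| + |11| = 26 + 11 = 37 blocks
P4–P7: |-21| + |-22| = 21 + 22 = 43 blocks
P4–P6: |-28| + |-19| = 28 + 19 = 47 blocks
Closest pair: P6–P7 at 10 blocks.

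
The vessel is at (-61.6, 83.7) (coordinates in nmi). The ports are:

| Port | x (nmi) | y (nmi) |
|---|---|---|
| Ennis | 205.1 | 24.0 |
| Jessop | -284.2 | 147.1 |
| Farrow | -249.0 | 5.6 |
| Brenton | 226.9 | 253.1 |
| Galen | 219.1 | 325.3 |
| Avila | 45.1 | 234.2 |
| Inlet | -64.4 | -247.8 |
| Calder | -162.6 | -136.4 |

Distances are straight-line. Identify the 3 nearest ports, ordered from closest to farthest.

Distances from (-61.6, 83.7):
Ennis: √((266.7)² + (-59.7)²) = √(71128.890 + 3564.090) = 273.3 nmi
Jessop: √((-222.6)² + (63.4)²) = √(49550.760 + 4019.560) = 231.5 nmi
Farrow: √((-187.4)² + (-78.1)²) = √(35118.760 + 6099.610) = 203.0 nmi
Brenton: √((288.5)² + (169.4)²) = √(83232.250 + 28696.360) = 334.6 nmi
Galen: √((280.7)² + (241.6)²) = √(78792.490 + 58370.560) = 370.4 nmi
Avila: √((106.7)² + (150.5)²) = √(11384.890 + 22650.250) = 184.5 nmi
Inlet: √((-2.8)² + (-331.5)²) = √(7.840 + 109892.250) = 331.5 nmi
Calder: √((-101.0)² + (-220.1)²) = √(10201.000 + 48444.010) = 242.2 nmi
Sorted: Avila (184.5 nmi) < Farrow (203.0 nmi) < Jessop (231.5 nmi) < Calder (242.2 nmi) < Ennis (273.3 nmi) < …

Avila, Farrow, Jessop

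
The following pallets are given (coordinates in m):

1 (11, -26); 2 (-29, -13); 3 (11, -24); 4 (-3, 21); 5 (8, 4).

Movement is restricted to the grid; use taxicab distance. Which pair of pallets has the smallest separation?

Pairwise distances:
1–3: 2 m
4–5: 28 m
3–5: 31 m
1–5: 33 m
2–3: 51 m
1–2: 53 m
2–5: 54 m
3–4: 59 m
2–4: 60 m
1–4: 61 m
Closest pair: 1–3 at 2 m.

1 and 3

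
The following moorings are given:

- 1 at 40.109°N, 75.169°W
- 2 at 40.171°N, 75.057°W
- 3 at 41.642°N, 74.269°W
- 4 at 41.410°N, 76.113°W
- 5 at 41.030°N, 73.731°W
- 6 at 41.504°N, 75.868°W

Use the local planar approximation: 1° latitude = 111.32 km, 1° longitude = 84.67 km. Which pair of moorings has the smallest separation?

1 and 2

Pairwise distances:
1–2: 11.729 km
1–3: 186.894 km
1–4: 165.419 km
1–5: 159.173 km
1–6: 166.187 km
2–3: 176.822 km
2–4: 164.371 km
2–5: 147.475 km
2–6: 163.507 km
3–4: 158.253 km
3–5: 81.954 km
3–6: 136.256 km
4–5: 206.072 km
4–6: 23.234 km
5–6: 188.477 km
Closest pair: 1–2 at 11.729 km.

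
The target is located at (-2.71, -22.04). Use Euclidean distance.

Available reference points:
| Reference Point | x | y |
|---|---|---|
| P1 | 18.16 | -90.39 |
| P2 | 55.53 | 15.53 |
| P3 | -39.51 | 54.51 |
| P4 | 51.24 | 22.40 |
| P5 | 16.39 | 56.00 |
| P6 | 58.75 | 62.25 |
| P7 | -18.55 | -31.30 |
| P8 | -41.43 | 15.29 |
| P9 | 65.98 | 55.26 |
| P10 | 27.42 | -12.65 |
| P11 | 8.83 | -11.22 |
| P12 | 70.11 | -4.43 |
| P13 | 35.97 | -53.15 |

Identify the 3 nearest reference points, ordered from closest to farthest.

Distances from (-2.71, -22.04):
P1: 71.47
P2: 69.31
P3: 84.94
P4: 69.90
P5: 80.34
P6: 104.32
P7: 18.35
P8: 53.78
P9: 103.41
P10: 31.56
P11: 15.82
P12: 74.92
P13: 49.64
Sorted: P11 (15.82) < P7 (18.35) < P10 (31.56) < P13 (49.64) < P8 (53.78) < …

P11, P7, P10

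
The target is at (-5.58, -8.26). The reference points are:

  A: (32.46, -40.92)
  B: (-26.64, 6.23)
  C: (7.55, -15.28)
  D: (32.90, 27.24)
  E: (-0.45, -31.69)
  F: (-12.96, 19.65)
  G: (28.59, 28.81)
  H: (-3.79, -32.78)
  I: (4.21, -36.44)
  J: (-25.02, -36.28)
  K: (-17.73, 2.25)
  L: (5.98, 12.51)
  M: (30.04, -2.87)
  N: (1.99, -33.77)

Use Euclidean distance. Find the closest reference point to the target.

C

Distances from (-5.58, -8.26):
A: √((38.04)² + (-32.66)²) = √(1447.0416 + 1066.6756) = 50.14
B: √((-21.06)² + (14.49)²) = √(443.5236 + 209.9601) = 25.56
C: √((13.13)² + (-7.02)²) = √(172.3969 + 49.2804) = 14.89
D: √((38.48)² + (35.50)²) = √(1480.7104 + 1260.2500) = 52.35
E: √((5.13)² + (-23.43)²) = √(26.3169 + 548.9649) = 23.99
F: √((-7.38)² + (27.91)²) = √(54.4644 + 778.9681) = 28.87
G: √((34.17)² + (37.07)²) = √(1167.5889 + 1374.1849) = 50.42
H: √((1.79)² + (-24.52)²) = √(3.2041 + 601.2304) = 24.59
I: √((9.79)² + (-28.18)²) = √(95.8441 + 794.1124) = 29.83
J: √((-19.44)² + (-28.02)²) = √(377.9136 + 785.1204) = 34.10
K: √((-12.15)² + (10.51)²) = √(147.6225 + 110.4601) = 16.06
L: √((11.56)² + (20.77)²) = √(133.6336 + 431.3929) = 23.77
M: √((35.62)² + (5.39)²) = √(1268.7844 + 29.0521) = 36.03
N: √((7.57)² + (-25.51)²) = √(57.3049 + 650.7601) = 26.61
Minimum: C at 14.89.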